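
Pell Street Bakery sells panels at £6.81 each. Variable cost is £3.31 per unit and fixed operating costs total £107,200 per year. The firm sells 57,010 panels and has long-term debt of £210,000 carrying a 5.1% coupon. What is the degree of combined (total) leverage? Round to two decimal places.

2.44

Contribution at this volume is 57,010 × £3.50 = £199,535.00.
Subtracting fixed costs: EBIT = £199,535.00 − £107,200 = £92,335.00. Interest = £10,710.00, so EBIT − I = £81,625.00.
DCL = contribution ÷ (EBIT − I) = £199,535.00 ÷ £81,625.00 = 2.4445.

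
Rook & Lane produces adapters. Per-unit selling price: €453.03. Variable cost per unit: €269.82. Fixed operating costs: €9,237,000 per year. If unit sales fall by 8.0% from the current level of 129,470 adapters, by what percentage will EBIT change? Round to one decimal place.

Contribution at this volume is 129,470 × €183.21 = €23,720,198.70.
Operating income = contribution − fixed costs = €23,720,198.70 − €9,237,000 = €14,483,198.70.
DOL = contribution ÷ EBIT = €23,720,198.70 ÷ €14,483,198.70 = 1.6378.
So EBIT moves 1.6378 × (-8.0%) = -13.1%.

-13.1%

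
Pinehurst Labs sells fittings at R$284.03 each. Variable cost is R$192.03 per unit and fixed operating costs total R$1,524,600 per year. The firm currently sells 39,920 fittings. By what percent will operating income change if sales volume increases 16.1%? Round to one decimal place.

Total contribution margin = 39,920 × R$92.00 = R$3,672,640.00.
Operating income = contribution − fixed costs = R$3,672,640.00 − R$1,524,600 = R$2,148,040.00.
Degree of operating leverage = R$3,672,640.00 / R$2,148,040.00 = 1.7098.
So EBIT moves 1.7098 × (+16.1%) = +27.5%.

+27.5%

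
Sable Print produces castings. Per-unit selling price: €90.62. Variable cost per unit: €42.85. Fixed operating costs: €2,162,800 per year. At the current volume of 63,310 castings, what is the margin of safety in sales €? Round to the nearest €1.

Each unit contributes €90.62 − €42.85 = €47.77. Break-even units = €2,162,800 ÷ €47.77 = 45,275.28; break-even revenue = 45,275.28 × €90.62 = €4,102,845.64.
Current sales = 63,310 × €90.62 = €5,737,152.20.
Margin of safety = €5,737,152.20 − €4,102,845.64 = €1,634,307.

€1,634,307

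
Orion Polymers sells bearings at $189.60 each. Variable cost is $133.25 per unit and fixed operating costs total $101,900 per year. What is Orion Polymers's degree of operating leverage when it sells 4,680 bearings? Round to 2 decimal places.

At 4,680 units, contribution = 4,680 × $56.35 = $263,718.00.
Operating income = contribution − fixed costs = $263,718.00 − $101,900 = $161,818.00.
So DOL = total CM / EBIT = $263,718.00 / $161,818.00 = 1.6297.

1.63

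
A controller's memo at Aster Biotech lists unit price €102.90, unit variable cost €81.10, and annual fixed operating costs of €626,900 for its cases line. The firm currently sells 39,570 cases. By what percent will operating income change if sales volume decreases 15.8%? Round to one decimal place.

Total contribution margin = 39,570 × €21.80 = €862,626.00.
Subtracting fixed costs: EBIT = €862,626.00 − €626,900 = €235,726.00.
Degree of operating leverage = €862,626.00 / €235,726.00 = 3.6594.
So EBIT moves 3.6594 × (-15.8%) = -57.8%.

-57.8%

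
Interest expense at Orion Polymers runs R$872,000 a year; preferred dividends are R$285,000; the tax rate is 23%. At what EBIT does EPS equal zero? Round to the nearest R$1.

R$1,242,130

Preferred dividends are paid after tax, so their pre-tax equivalent is R$285,000 ÷ (1 − 0.23) = R$370,129.87.
Financial break-even EBIT = interest + D_p ÷ (1 − t) = R$872,000 + R$370,129.87 = R$1,242,129.87.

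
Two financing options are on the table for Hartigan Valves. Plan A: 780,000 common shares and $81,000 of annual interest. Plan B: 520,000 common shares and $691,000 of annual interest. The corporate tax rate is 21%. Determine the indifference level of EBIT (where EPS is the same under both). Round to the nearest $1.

$1,911,000

Set EPS_A = EPS_B: (EBIT − $81,000)(1 − 0.21) ÷ 780,000 = (EBIT − $691,000)(1 − 0.21) ÷ 520,000.
The (1 − t) factor cancels: (EBIT − 81,000) × 520,000 = (EBIT − 691,000) × 780,000.
EBIT × (780,000 − 520,000) = 691,000 × 780,000 − 81,000 × 520,000 = 496,860,000,000, so EBIT = 496,860,000,000 ÷ 260,000 = 1,911,000.00.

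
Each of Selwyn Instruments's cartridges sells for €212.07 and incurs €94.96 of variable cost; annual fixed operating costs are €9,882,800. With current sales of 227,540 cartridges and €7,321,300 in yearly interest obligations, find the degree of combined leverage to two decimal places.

2.82

At 227,540 units, contribution = 227,540 × €117.11 = €26,647,209.40.
Subtracting fixed costs: EBIT = €26,647,209.40 − €9,882,800 = €16,764,409.40. Interest = €7,321,300.00.
DOL = €26,647,209.40 ÷ €16,764,409.40 = 1.5895; DFL = €16,764,409.40 ÷ €9,443,109.40 = 1.7753.
DCL = DOL × DFL = 1.5895 × 1.7753 = 2.8218.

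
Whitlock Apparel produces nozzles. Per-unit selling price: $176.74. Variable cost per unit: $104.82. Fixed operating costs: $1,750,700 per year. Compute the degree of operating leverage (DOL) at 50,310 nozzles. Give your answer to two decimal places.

At 50,310 units, contribution = 50,310 × $71.92 = $3,618,295.20.
Subtracting fixed costs: EBIT = $3,618,295.20 − $1,750,700 = $1,867,595.20.
Degree of operating leverage = $3,618,295.20 / $1,867,595.20 = 1.9374.

1.94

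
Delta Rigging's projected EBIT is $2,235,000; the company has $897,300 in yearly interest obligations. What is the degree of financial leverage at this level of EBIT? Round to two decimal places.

Interest = $897,300.00.
Degree of financial leverage = EBIT / (EBIT − interest) = $2,235,000 / $1,337,700.00 = 1.6708.

1.67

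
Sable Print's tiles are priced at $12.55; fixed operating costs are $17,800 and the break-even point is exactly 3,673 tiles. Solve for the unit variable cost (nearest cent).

At break-even, FC = Q × (P − VC), so P − VC = $17,800 ÷ 3,673 = $4.8462.
Variable cost per unit = $12.55 − $4.8462 = $7.70.

$7.70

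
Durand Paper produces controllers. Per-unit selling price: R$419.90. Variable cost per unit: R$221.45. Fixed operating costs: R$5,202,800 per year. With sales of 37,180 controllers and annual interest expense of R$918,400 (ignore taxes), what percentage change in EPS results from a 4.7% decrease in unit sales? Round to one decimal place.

-27.6%

At 37,180 units, contribution = 37,180 × R$198.45 = R$7,378,371.00.
EBIT = R$7,378,371.00 − R$5,202,800 = R$2,175,571.00.
Interest = R$918,400.00, so EBIT − I = R$1,257,171.00.
Degree of combined leverage = contribution ÷ (EBIT − I) = R$7,378,371.00 ÷ R$1,257,171.00 = 5.8690.
EPS therefore changes by 5.8690 × (-4.7%) = -27.6%.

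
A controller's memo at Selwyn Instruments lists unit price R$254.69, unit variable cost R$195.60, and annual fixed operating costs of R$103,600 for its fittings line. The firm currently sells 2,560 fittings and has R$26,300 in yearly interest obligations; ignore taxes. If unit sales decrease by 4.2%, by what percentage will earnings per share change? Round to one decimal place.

-29.7%

At 2,560 units, contribution = 2,560 × R$59.09 = R$151,270.40.
EBIT = R$151,270.40 − R$103,600 = R$47,670.40.
Interest = R$26,300.00, so EBIT − I = R$21,370.40.
Degree of combined leverage = contribution ÷ (EBIT − I) = R$151,270.40 ÷ R$21,370.40 = 7.0785.
%ΔEPS = DCL × %ΔSales = 7.0785 × -4.2% = -29.7%.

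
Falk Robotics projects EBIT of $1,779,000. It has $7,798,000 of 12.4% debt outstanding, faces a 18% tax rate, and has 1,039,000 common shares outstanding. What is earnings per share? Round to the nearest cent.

Pre-tax income = $1,779,000 − $966,952.00 = $812,048.00.
After tax at 18%: net income = $812,048.00 × 0.82 = $665,879.36.
EPS = $665,879.36 ÷ 1,039,000 = $0.64.

$0.64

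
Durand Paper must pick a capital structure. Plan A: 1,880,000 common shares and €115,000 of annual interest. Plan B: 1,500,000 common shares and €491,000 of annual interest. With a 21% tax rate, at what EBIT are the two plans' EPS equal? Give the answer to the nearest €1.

At indifference, (EBIT − 115,000)(1 − t)/1,880,000 = (EBIT − 491,000)(1 − t)/1,500,000.
The (1 − t) factor cancels: (EBIT − 115,000) × 1,500,000 = (EBIT − 491,000) × 1,880,000.
EBIT × (1,880,000 − 1,500,000) = 491,000 × 1,880,000 − 115,000 × 1,500,000 = 750,580,000,000, so EBIT = 750,580,000,000 ÷ 380,000 = 1,975,210.53.

€1,975,211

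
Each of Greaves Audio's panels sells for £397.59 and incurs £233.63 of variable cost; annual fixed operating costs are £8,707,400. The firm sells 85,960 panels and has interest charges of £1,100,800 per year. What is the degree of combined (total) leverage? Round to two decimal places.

3.29

Contribution at this volume is 85,960 × £163.96 = £14,094,001.60.
EBIT = £14,094,001.60 − £8,707,400 = £5,386,601.60. Interest = £1,100,800.00, so EBIT − I = £4,285,801.60.
Degree of total leverage = total CM / (EBIT − interest) = £14,094,001.60 / £4,285,801.60 = 3.2885.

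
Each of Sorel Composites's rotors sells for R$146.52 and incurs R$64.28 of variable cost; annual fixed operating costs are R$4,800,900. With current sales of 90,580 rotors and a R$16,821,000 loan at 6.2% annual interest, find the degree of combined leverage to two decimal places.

Total contribution margin = 90,580 × R$82.24 = R$7,449,299.20.
Operating income = contribution − fixed costs = R$7,449,299.20 − R$4,800,900 = R$2,648,399.20. Interest = R$1,042,902.00, so EBIT − I = R$1,605,497.20.
Degree of total leverage = total CM / (EBIT − interest) = R$7,449,299.20 / R$1,605,497.20 = 4.6399.

4.64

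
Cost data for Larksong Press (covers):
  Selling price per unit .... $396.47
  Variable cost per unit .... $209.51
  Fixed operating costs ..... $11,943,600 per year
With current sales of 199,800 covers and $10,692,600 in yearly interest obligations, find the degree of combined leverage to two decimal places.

Contribution at this volume is 199,800 × $186.96 = $37,354,608.00.
Subtracting fixed costs: EBIT = $37,354,608.00 − $11,943,600 = $25,411,008.00. Interest = $10,692,600.00, so EBIT − I = $14,718,408.00.
Degree of total leverage = total CM / (EBIT − interest) = $37,354,608.00 / $14,718,408.00 = 2.5380.

2.54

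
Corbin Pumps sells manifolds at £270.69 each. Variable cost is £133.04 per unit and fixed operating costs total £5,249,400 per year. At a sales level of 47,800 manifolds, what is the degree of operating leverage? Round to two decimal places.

4.95

At 47,800 units, contribution = 47,800 × £137.65 = £6,579,670.00.
Operating income = contribution − fixed costs = £6,579,670.00 − £5,249,400 = £1,330,270.00.
Degree of operating leverage = £6,579,670.00 / £1,330,270.00 = 4.9461.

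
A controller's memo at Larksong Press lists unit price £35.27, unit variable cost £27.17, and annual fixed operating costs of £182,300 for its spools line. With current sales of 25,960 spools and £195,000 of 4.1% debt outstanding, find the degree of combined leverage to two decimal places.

Contribution at this volume is 25,960 × £8.10 = £210,276.00.
EBIT = £210,276.00 − £182,300 = £27,976.00. Interest = £7,995.00.
DOL = £210,276.00 ÷ £27,976.00 = 7.5163; DFL = £27,976.00 ÷ £19,981.00 = 1.4001.
DCL = DOL × DFL = 7.5163 × 1.4001 = 10.5236.

10.52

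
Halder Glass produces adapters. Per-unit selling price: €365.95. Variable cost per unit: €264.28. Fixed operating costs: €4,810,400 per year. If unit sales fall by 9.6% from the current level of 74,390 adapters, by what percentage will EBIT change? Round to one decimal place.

Total contribution margin = 74,390 × €101.67 = €7,563,231.30.
Operating income = contribution − fixed costs = €7,563,231.30 − €4,810,400 = €2,752,831.30.
DOL = contribution ÷ EBIT = €7,563,231.30 ÷ €2,752,831.30 = 2.7474.
Operating income changes by 2.7474 × -9.6% = -26.4%.

-26.4%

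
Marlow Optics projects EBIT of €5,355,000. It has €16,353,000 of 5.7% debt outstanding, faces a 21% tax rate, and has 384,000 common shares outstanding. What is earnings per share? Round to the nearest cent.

Pre-tax income = €5,355,000 − €932,121.00 = €4,422,879.00.
After tax at 21%: net income = €4,422,879.00 × 0.79 = €3,494,074.41.
EPS = €3,494,074.41 ÷ 384,000 = €9.10.

€9.10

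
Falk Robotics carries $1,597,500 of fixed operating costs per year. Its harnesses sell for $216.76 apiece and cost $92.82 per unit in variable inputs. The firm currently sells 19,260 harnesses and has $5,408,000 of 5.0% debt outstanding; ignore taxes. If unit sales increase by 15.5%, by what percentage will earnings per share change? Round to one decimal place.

Contribution at this volume is 19,260 × $123.94 = $2,387,084.40.
Operating income = contribution − fixed costs = $2,387,084.40 − $1,597,500 = $789,584.40.
After interest of $270,400.00, pre-tax earnings = $519,184.40.
DCL = total CM / (EBIT − I) = $2,387,084.40 / $519,184.40 = 4.5978.
%ΔEPS = DCL × %ΔSales = 4.5978 × +15.5% = +71.3%.

+71.3%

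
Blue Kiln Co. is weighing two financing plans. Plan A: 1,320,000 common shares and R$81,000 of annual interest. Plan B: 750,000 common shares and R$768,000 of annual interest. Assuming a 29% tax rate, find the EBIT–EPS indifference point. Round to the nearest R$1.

Set EPS_A = EPS_B: (EBIT − R$81,000)(1 − 0.29) ÷ 1,320,000 = (EBIT − R$768,000)(1 − 0.29) ÷ 750,000.
The (1 − t) factor cancels: (EBIT − 81,000) × 750,000 = (EBIT − 768,000) × 1,320,000.
EBIT × (1,320,000 − 750,000) = 768,000 × 1,320,000 − 81,000 × 750,000 = 953,010,000,000, so EBIT = 953,010,000,000 ÷ 570,000 = 1,671,947.37.

R$1,671,947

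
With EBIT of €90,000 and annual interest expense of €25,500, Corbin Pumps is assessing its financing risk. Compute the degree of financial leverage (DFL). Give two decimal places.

Annual interest charges come to €25,500.00.
DFL = EBIT ÷ (EBIT − I) = €90,000 ÷ (€90,000 − €25,500.00) = €90,000 ÷ €64,500.00 = 1.3953.

1.40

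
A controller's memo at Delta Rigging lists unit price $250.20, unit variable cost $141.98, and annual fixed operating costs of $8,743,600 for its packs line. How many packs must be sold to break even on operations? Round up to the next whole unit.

Unit CM = price − variable cost = $250.20 − $141.98 = $108.22.
Units to break even: $8,743,600 ÷ $108.22 = 80,794.68, rounded up to 80,795.

80,795 packs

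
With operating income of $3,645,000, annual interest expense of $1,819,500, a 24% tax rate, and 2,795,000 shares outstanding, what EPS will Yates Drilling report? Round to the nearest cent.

$0.50

Interest = $1,819,500.00, so EBT = $3,645,000 − $1,819,500.00 = $1,825,500.00.
Net income = $1,825,500.00 × (1 − 0.24) = $1,387,380.00.
EPS = $1,387,380.00 ÷ 2,795,000 = $0.50.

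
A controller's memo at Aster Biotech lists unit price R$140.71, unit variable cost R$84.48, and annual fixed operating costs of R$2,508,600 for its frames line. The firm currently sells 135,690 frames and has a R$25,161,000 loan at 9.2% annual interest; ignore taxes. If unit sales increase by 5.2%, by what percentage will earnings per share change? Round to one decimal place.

+14.1%

Contribution at this volume is 135,690 × R$56.23 = R$7,629,848.70.
Operating income = contribution − fixed costs = R$7,629,848.70 − R$2,508,600 = R$5,121,248.70.
Interest = R$2,314,812.00, so EBIT − I = R$2,806,436.70.
DCL = total CM / (EBIT − I) = R$7,629,848.70 / R$2,806,436.70 = 2.7187.
%ΔEPS = DCL × %ΔSales = 2.7187 × +5.2% = +14.1%.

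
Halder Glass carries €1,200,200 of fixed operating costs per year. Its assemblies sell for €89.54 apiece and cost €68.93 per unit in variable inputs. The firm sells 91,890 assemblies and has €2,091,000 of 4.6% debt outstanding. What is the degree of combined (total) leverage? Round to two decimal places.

Total contribution margin = 91,890 × €20.61 = €1,893,852.90.
Subtracting fixed costs: EBIT = €1,893,852.90 − €1,200,200 = €693,652.90. Interest = €96,186.00.
DOL = €1,893,852.90 ÷ €693,652.90 = 2.7303; DFL = €693,652.90 ÷ €597,466.90 = 1.1610.
DCL = DOL × DFL = 2.7303 × 1.1610 = 3.1699.

3.17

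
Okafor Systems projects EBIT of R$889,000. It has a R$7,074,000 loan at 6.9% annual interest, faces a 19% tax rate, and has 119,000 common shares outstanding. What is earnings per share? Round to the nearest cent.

Interest = R$488,106.00, so EBT = R$889,000 − R$488,106.00 = R$400,894.00.
After tax at 19%: net income = R$400,894.00 × 0.81 = R$324,724.14.
Per share: R$324,724.14 / 119,000 shares = R$2.73.

R$2.73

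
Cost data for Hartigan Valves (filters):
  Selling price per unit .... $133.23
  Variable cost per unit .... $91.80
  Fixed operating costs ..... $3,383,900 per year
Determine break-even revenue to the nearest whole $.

$10,881,897

Contribution margin per unit = $133.23 − $91.80 = $41.43, a CM ratio of $41.43 ÷ $133.23 = 0.3110.
Break-even revenue = fixed costs × price ÷ CM = $3,383,900 × $133.23 ÷ $41.43 = $10,881,897.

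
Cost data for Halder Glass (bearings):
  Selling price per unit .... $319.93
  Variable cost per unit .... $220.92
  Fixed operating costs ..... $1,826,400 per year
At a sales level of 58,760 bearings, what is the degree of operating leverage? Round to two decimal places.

1.46

At 58,760 units, contribution = 58,760 × $99.01 = $5,817,827.60.
EBIT = $5,817,827.60 − $1,826,400 = $3,991,427.60.
So DOL = total CM / EBIT = $5,817,827.60 / $3,991,427.60 = 1.4576.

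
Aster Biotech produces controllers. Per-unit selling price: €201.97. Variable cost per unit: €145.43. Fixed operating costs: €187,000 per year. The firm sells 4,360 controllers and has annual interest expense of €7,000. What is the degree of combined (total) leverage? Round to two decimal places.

Total contribution margin = 4,360 × €56.54 = €246,514.40.
Subtracting fixed costs: EBIT = €246,514.40 − €187,000 = €59,514.40. Interest = €7,000.00.
DOL = €246,514.40 ÷ €59,514.40 = 4.1421; DFL = €59,514.40 ÷ €52,514.40 = 1.1333.
DCL = DOL × DFL = 4.1421 × 1.1333 = 4.6942.

4.69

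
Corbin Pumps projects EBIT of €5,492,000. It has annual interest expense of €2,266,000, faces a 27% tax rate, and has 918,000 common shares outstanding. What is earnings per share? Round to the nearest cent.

Pre-tax income = €5,492,000 − €2,266,000.00 = €3,226,000.00.
Net income = €3,226,000.00 × (1 − 0.27) = €2,354,980.00.
Per share: €2,354,980.00 / 918,000 shares = €2.57.

€2.57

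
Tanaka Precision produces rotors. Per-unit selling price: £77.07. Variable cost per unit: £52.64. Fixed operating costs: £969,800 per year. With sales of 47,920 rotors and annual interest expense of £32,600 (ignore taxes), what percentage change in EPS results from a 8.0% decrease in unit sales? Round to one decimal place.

-55.7%

Contribution at this volume is 47,920 × £24.43 = £1,170,685.60.
Subtracting fixed costs: EBIT = £1,170,685.60 − £969,800 = £200,885.60.
Interest = £32,600.00, so EBIT − I = £168,285.60.
DCL = total CM / (EBIT − I) = £1,170,685.60 / £168,285.60 = 6.9565.
EPS therefore changes by 6.9565 × (-8.0%) = -55.7%.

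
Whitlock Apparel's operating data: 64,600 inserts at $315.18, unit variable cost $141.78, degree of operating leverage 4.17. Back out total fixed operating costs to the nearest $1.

$8,515,395

Total contribution margin = 64,600 × $173.40 = $11,201,640.00.
Since DOL = CM ÷ EBIT, EBIT = $11,201,640.00 ÷ 4.17 = $2,686,244.60.
Fixed costs = CM − EBIT = $11,201,640.00 − $2,686,244.60 = $8,515,395.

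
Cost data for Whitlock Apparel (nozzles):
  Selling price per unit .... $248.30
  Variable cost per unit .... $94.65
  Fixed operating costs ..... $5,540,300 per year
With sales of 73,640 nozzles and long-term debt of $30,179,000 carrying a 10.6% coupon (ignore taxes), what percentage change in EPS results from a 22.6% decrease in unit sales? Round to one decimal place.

At 73,640 units, contribution = 73,640 × $153.65 = $11,314,786.00.
Operating income = contribution − fixed costs = $11,314,786.00 − $5,540,300 = $5,774,486.00.
Interest = $3,198,974.00, so EBIT − I = $2,575,512.00.
Degree of combined leverage = contribution ÷ (EBIT − I) = $11,314,786.00 ÷ $2,575,512.00 = 4.3932.
%ΔEPS = DCL × %ΔSales = 4.3932 × -22.6% = -99.3%.

-99.3%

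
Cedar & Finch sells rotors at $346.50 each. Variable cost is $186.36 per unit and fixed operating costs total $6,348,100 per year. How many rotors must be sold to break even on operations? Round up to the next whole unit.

Contribution margin per unit = $346.50 − $186.36 = $160.14.
Break-even volume = fixed costs ÷ CM per unit = $6,348,100 ÷ $160.14 = 39,640.94, so 39,641 rotors.

39,641 rotors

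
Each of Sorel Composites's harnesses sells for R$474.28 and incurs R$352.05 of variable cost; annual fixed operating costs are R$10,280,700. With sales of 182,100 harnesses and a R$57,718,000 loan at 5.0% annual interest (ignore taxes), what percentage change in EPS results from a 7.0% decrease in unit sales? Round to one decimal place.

Total contribution margin = 182,100 × R$122.23 = R$22,258,083.00.
Operating income = contribution − fixed costs = R$22,258,083.00 − R$10,280,700 = R$11,977,383.00.
Interest = R$2,885,900.00, so EBIT − I = R$9,091,483.00.
DCL = total CM / (EBIT − I) = R$22,258,083.00 / R$9,091,483.00 = 2.4482.
EPS therefore changes by 2.4482 × (-7.0%) = -17.1%.

-17.1%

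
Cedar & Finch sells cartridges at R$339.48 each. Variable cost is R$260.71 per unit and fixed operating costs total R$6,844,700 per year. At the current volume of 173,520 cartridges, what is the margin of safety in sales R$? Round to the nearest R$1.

R$29,407,538

Unit CM = price − variable cost = R$339.48 − R$260.71 = R$78.77. Break-even units = R$6,844,700 ÷ R$78.77 = 86,894.76; break-even revenue = 86,894.76 × R$339.48 = R$29,499,032.07.
Actual sales revenue = 173,520 × R$339.48 = R$58,906,569.60.
Margin of safety = R$58,906,569.60 − R$29,499,032.07 = R$29,407,538.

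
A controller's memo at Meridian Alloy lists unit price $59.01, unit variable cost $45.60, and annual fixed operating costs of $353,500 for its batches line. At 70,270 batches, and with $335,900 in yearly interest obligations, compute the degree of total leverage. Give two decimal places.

3.73

Contribution at this volume is 70,270 × $13.41 = $942,320.70.
Operating income = contribution − fixed costs = $942,320.70 − $353,500 = $588,820.70. Interest = $335,900.00.
DOL = $942,320.70 ÷ $588,820.70 = 1.6004; DFL = $588,820.70 ÷ $252,920.70 = 2.3281.
Combined leverage = 1.6004 × 2.3281 = 3.7259.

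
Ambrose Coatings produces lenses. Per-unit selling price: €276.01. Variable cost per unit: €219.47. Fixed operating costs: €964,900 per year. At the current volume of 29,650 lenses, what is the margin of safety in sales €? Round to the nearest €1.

€3,473,367

Unit CM = price − variable cost = €276.01 − €219.47 = €56.54. Break-even units = €964,900 ÷ €56.54 = 17,065.79; break-even revenue = 17,065.79 × €276.01 = €4,710,329.84.
Actual sales revenue = 29,650 × €276.01 = €8,183,696.50.
Margin of safety = €8,183,696.50 − €4,710,329.84 = €3,473,367.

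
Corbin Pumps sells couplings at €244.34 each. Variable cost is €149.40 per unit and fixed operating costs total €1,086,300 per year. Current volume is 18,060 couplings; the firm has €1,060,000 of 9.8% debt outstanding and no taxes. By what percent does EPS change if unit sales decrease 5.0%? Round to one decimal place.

Total contribution margin = 18,060 × €94.94 = €1,714,616.40.
EBIT = €1,714,616.40 − €1,086,300 = €628,316.40.
Interest = €103,880.00, so EBIT − I = €524,436.40.
Degree of combined leverage = contribution ÷ (EBIT − I) = €1,714,616.40 ÷ €524,436.40 = 3.2694.
%ΔEPS = DCL × %ΔSales = 3.2694 × -5.0% = -16.3%.

-16.3%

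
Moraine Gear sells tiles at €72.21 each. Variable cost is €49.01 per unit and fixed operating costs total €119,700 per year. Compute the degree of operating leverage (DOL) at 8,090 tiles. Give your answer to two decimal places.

2.76

Total contribution margin = 8,090 × €23.20 = €187,688.00.
EBIT = €187,688.00 − €119,700 = €67,988.00.
DOL = contribution ÷ EBIT = €187,688.00 ÷ €67,988.00 = 2.7606.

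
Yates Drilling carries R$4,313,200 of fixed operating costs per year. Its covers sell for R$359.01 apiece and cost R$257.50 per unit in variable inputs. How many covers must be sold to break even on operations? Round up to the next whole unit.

42,491 covers

Unit CM = price − variable cost = R$359.01 − R$257.50 = R$101.51.
Break-even Q = R$4,313,200 / R$101.51 = 42,490.40 → 42,491 covers.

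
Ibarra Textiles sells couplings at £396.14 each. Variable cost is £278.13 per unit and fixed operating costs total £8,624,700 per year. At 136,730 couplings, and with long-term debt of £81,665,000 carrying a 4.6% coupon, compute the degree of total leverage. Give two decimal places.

4.30

At 136,730 units, contribution = 136,730 × £118.01 = £16,135,507.30.
Operating income = contribution − fixed costs = £16,135,507.30 − £8,624,700 = £7,510,807.30. Interest = £3,756,590.00, so EBIT − I = £3,754,217.30.
DCL = contribution ÷ (EBIT − I) = £16,135,507.30 ÷ £3,754,217.30 = 4.2980.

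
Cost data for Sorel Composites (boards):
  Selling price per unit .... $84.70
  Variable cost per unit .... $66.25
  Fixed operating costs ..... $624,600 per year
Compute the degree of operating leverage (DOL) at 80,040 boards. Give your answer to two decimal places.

At 80,040 units, contribution = 80,040 × $18.45 = $1,476,738.00.
Operating income = contribution − fixed costs = $1,476,738.00 − $624,600 = $852,138.00.
DOL = contribution ÷ EBIT = $1,476,738.00 ÷ $852,138.00 = 1.7330.

1.73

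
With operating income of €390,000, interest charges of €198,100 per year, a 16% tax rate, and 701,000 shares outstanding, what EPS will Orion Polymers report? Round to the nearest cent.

€0.23

Interest = €198,100.00, so EBT = €390,000 − €198,100.00 = €191,900.00.
Net income = €191,900.00 × (1 − 0.16) = €161,196.00.
Per share: €161,196.00 / 701,000 shares = €0.23.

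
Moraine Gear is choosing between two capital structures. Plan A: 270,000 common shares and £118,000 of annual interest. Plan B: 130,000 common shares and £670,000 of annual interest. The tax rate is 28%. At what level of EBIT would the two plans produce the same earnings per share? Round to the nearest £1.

At indifference, (EBIT − 118,000)(1 − t)/270,000 = (EBIT − 670,000)(1 − t)/130,000.
The (1 − t) factor cancels: (EBIT − 118,000) × 130,000 = (EBIT − 670,000) × 270,000.
EBIT × (270,000 − 130,000) = 670,000 × 270,000 − 118,000 × 130,000 = 165,560,000,000, so EBIT = 165,560,000,000 ÷ 140,000 = 1,182,571.43.

£1,182,571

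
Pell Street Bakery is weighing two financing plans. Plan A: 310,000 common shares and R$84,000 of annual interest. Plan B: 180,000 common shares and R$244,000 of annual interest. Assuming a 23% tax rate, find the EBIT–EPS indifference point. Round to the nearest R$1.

At indifference, (EBIT − 84,000)(1 − t)/310,000 = (EBIT − 244,000)(1 − t)/180,000.
Cancelling (1 − t) and cross-multiplying: 180,000·(EBIT − 84,000) = 310,000·(EBIT − 244,000).
EBIT × (310,000 − 180,000) = 244,000 × 310,000 − 84,000 × 180,000 = 60,520,000,000, so EBIT = 60,520,000,000 ÷ 130,000 = 465,538.46.

R$465,538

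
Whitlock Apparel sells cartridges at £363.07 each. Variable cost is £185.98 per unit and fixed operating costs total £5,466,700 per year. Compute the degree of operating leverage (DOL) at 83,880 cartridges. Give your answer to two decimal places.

1.58

At 83,880 units, contribution = 83,880 × £177.09 = £14,854,309.20.
Subtracting fixed costs: EBIT = £14,854,309.20 − £5,466,700 = £9,387,609.20.
So DOL = total CM / EBIT = £14,854,309.20 / £9,387,609.20 = 1.5823.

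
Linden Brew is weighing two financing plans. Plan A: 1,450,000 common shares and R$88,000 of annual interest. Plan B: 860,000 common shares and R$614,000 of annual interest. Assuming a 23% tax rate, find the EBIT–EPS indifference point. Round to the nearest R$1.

At indifference, (EBIT − 88,000)(1 − t)/1,450,000 = (EBIT − 614,000)(1 − t)/860,000.
Cancelling (1 − t) and cross-multiplying: 860,000·(EBIT − 88,000) = 1,450,000·(EBIT − 614,000).
Solving, EBIT = (614,000·1,450,000 − 88,000·860,000) / (1,450,000 − 860,000) = 814,620,000,000 / 590,000 = 1,380,711.86.

R$1,380,712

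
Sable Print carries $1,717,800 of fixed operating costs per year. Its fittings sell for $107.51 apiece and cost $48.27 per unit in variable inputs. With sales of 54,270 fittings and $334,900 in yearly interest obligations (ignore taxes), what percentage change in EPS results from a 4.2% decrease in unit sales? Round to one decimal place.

-11.6%

Contribution at this volume is 54,270 × $59.24 = $3,214,954.80.
Operating income = contribution − fixed costs = $3,214,954.80 − $1,717,800 = $1,497,154.80.
Interest = $334,900.00, so EBIT − I = $1,162,254.80.
Degree of combined leverage = contribution ÷ (EBIT − I) = $3,214,954.80 ÷ $1,162,254.80 = 2.7661.
EPS therefore changes by 2.7661 × (-4.2%) = -11.6%.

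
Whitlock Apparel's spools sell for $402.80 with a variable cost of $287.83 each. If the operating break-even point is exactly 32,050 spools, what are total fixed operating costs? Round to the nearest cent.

$3,684,788.50

Each unit contributes $402.80 − $287.83 = $114.97.
Fixed costs = break-even units × CM = 32,050 × $114.97 = $3,684,788.50.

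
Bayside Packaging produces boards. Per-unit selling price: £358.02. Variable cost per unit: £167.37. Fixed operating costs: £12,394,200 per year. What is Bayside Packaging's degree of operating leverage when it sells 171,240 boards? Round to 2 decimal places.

Contribution at this volume is 171,240 × £190.65 = £32,646,906.00.
EBIT = £32,646,906.00 − £12,394,200 = £20,252,706.00.
So DOL = total CM / EBIT = £32,646,906.00 / £20,252,706.00 = 1.6120.

1.61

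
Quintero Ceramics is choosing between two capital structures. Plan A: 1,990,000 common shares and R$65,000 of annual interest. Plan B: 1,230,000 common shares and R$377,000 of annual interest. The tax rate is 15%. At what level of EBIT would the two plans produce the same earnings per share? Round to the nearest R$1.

R$881,947

At indifference, (EBIT − 65,000)(1 − t)/1,990,000 = (EBIT − 377,000)(1 − t)/1,230,000.
The (1 − t) factor cancels: (EBIT − 65,000) × 1,230,000 = (EBIT − 377,000) × 1,990,000.
EBIT × (1,990,000 − 1,230,000) = 377,000 × 1,990,000 − 65,000 × 1,230,000 = 670,280,000,000, so EBIT = 670,280,000,000 ÷ 760,000 = 881,947.37.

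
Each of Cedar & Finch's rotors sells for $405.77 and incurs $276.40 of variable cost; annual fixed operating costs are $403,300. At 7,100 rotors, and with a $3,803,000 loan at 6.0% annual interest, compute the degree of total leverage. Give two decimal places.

Total contribution margin = 7,100 × $129.37 = $918,527.00.
Operating income = contribution − fixed costs = $918,527.00 − $403,300 = $515,227.00. Interest = $228,180.00, so EBIT − I = $287,047.00.
Degree of total leverage = total CM / (EBIT − interest) = $918,527.00 / $287,047.00 = 3.1999.

3.20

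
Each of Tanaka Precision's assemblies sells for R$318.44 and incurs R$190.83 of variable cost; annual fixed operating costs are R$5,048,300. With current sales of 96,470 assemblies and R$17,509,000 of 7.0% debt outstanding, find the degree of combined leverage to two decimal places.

2.04

Total contribution margin = 96,470 × R$127.61 = R$12,310,536.70.
Subtracting fixed costs: EBIT = R$12,310,536.70 − R$5,048,300 = R$7,262,236.70. Interest = R$1,225,630.00.
DOL = R$12,310,536.70 ÷ R$7,262,236.70 = 1.6951; DFL = R$7,262,236.70 ÷ R$6,036,606.70 = 1.2030.
DCL = DOL × DFL = 1.6951 × 1.2030 = 2.0392.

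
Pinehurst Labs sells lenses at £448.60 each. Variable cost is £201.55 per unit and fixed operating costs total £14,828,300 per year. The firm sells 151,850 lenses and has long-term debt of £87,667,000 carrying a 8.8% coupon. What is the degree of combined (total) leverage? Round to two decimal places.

Contribution at this volume is 151,850 × £247.05 = £37,514,542.50.
Operating income = contribution − fixed costs = £37,514,542.50 − £14,828,300 = £22,686,242.50. Interest = £7,714,696.00.
DOL = £37,514,542.50 ÷ £22,686,242.50 = 1.6536; DFL = £22,686,242.50 ÷ £14,971,546.50 = 1.5153.
Combined leverage = 1.6536 × 1.5153 = 2.5057.

2.51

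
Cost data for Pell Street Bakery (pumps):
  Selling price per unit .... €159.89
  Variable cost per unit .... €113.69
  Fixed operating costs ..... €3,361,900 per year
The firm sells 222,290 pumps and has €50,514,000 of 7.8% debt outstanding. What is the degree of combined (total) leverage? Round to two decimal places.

3.46

At 222,290 units, contribution = 222,290 × €46.20 = €10,269,798.00.
EBIT = €10,269,798.00 − €3,361,900 = €6,907,898.00. Interest = €3,940,092.00, so EBIT − I = €2,967,806.00.
DCL = contribution ÷ (EBIT − I) = €10,269,798.00 ÷ €2,967,806.00 = 3.4604.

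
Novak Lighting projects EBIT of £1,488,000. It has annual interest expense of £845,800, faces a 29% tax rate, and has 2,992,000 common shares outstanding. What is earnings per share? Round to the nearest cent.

Pre-tax income = £1,488,000 − £845,800.00 = £642,200.00.
After tax at 29%: net income = £642,200.00 × 0.71 = £455,962.00.
Per share: £455,962.00 / 2,992,000 shares = £0.15.

£0.15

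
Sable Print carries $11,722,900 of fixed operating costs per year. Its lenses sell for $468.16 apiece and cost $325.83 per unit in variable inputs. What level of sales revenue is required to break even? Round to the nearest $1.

CM per unit = $468.16 − $325.83 = $142.33; CM ratio = $142.33 / $468.16 = 0.3040.
Break-even sales = FC ÷ CM ratio = $11,722,900 × $468.16 / $142.33 = $38,559,635.

$38,559,635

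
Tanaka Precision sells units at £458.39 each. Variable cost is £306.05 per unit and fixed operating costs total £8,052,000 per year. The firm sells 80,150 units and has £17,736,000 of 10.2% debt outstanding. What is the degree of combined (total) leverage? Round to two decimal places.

5.20

Contribution at this volume is 80,150 × £152.34 = £12,210,051.00.
EBIT = £12,210,051.00 − £8,052,000 = £4,158,051.00. Interest = £1,809,072.00, so EBIT − I = £2,348,979.00.
DCL = contribution ÷ (EBIT − I) = £12,210,051.00 ÷ £2,348,979.00 = 5.1980.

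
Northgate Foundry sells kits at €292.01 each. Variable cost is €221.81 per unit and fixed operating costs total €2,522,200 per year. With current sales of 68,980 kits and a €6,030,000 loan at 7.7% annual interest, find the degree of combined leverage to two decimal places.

At 68,980 units, contribution = 68,980 × €70.20 = €4,842,396.00.
EBIT = €4,842,396.00 − €2,522,200 = €2,320,196.00. Interest = €464,310.00.
DOL = €4,842,396.00 ÷ €2,320,196.00 = 2.0871; DFL = €2,320,196.00 ÷ €1,855,886.00 = 1.2502.
Combined leverage = 2.0871 × 1.2502 = 2.6093.

2.61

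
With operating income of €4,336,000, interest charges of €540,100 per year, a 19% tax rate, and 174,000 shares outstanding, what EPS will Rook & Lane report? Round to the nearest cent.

Pre-tax income = €4,336,000 − €540,100.00 = €3,795,900.00.
After tax at 19%: net income = €3,795,900.00 × 0.81 = €3,074,679.00.
Per share: €3,074,679.00 / 174,000 shares = €17.67.

€17.67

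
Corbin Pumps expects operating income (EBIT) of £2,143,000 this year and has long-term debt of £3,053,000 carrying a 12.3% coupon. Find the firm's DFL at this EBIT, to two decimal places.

Interest = £375,519.00.
Degree of financial leverage = EBIT / (EBIT − interest) = £2,143,000 / £1,767,481.00 = 1.2125.

1.21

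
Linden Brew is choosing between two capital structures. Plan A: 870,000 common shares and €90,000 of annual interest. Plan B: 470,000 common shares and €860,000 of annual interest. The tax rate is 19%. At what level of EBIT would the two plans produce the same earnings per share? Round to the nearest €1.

€1,764,750

At indifference, (EBIT − 90,000)(1 − t)/870,000 = (EBIT − 860,000)(1 − t)/470,000.
The (1 − t) factor cancels: (EBIT − 90,000) × 470,000 = (EBIT − 860,000) × 870,000.
Solving, EBIT = (860,000·870,000 − 90,000·470,000) / (870,000 − 470,000) = 705,900,000,000 / 400,000 = 1,764,750.00.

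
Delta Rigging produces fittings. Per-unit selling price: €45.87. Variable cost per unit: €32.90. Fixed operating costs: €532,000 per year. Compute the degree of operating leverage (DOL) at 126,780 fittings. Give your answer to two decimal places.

Total contribution margin = 126,780 × €12.97 = €1,644,336.60.
EBIT = €1,644,336.60 − €532,000 = €1,112,336.60.
So DOL = total CM / EBIT = €1,644,336.60 / €1,112,336.60 = 1.4783.

1.48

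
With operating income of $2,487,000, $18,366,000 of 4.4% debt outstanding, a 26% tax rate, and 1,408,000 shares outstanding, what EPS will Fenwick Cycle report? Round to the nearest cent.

$0.88

Interest = $808,104.00, so EBT = $2,487,000 − $808,104.00 = $1,678,896.00.
After tax at 26%: net income = $1,678,896.00 × 0.74 = $1,242,383.04.
EPS = $1,242,383.04 ÷ 1,408,000 = $0.88.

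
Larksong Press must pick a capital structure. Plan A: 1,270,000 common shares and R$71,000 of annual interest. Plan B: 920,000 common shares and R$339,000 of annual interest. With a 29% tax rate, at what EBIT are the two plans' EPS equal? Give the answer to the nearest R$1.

R$1,043,457

Set EPS_A = EPS_B: (EBIT − R$71,000)(1 − 0.29) ÷ 1,270,000 = (EBIT − R$339,000)(1 − 0.29) ÷ 920,000.
Cancelling (1 − t) and cross-multiplying: 920,000·(EBIT − 71,000) = 1,270,000·(EBIT − 339,000).
EBIT × (1,270,000 − 920,000) = 339,000 × 1,270,000 − 71,000 × 920,000 = 365,210,000,000, so EBIT = 365,210,000,000 ÷ 350,000 = 1,043,457.14.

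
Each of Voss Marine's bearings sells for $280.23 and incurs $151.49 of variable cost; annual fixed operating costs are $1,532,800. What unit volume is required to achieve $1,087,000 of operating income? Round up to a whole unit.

Each unit contributes $280.23 − $151.49 = $128.74.
Need Q such that Q × $128.74 − $1,532,800 = $1,087,000, i.e. Q = $2,619,800 / $128.74 = 20,349.54 → 20,350.

20,350 bearings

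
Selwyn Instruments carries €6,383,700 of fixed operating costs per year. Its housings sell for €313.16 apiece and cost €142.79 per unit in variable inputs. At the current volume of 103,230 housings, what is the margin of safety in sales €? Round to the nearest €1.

€20,593,519

Unit CM = price − variable cost = €313.16 − €142.79 = €170.37. Break-even units = €6,383,700 ÷ €170.37 = 37,469.62; break-even revenue = 37,469.62 × €313.16 = €11,733,987.74.
Actual sales revenue = 103,230 × €313.16 = €32,327,506.80.
Margin of safety = €32,327,506.80 − €11,733,987.74 = €20,593,519.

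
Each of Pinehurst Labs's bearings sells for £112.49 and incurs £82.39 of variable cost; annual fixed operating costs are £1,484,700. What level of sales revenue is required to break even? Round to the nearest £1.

CM per unit = £112.49 − £82.39 = £30.10; CM ratio = £30.10 / £112.49 = 0.2676.
Break-even revenue = fixed costs × price ÷ CM = £1,484,700 × £112.49 ÷ £30.10 = £5,548,635.

£5,548,635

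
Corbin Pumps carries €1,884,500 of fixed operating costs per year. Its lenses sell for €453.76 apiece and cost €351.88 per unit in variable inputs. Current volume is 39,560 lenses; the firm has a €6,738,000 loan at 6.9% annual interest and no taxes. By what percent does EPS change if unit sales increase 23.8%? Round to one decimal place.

Total contribution margin = 39,560 × €101.88 = €4,030,372.80.
EBIT = €4,030,372.80 − €1,884,500 = €2,145,872.80.
Interest = €464,922.00, so EBIT − I = €1,680,950.80.
DCL = total CM / (EBIT − I) = €4,030,372.80 / €1,680,950.80 = 2.3977.
%ΔEPS = DCL × %ΔSales = 2.3977 × +23.8% = +57.1%.

+57.1%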